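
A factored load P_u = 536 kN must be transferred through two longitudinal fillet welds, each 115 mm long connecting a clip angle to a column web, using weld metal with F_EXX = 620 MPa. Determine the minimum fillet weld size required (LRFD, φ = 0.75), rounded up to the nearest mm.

Total weld length L = 230 mm.
Required throat t_e = P_u / (φ × 0.6 F_EXX × L) = 536 / (0.75 × 0.6 × 620 × 230 × 10⁻³) = 8.353 mm.
Required leg w = t_e / 0.707 = 11.81 mm → use 12 mm.

w = 12 mm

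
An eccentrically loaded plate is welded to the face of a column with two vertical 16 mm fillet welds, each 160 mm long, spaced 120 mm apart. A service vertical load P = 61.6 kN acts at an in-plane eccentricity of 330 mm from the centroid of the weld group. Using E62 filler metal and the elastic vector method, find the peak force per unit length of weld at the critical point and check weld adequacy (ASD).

E62XX → F_EXX = 620 MPa.
Total weld length L_w = 320 mm. Treat welds as unit-width lines.
Polar moment about centroid: J = 2[d³/12 + d(b/2)²] = 2[160³/12 + 160×60²] = 1835000 mm³.
Direct shear f_v = P/L_w = 61.6×10³ / 320 = 192.5 N/mm (vertical).
Torsion M = P·e = 61.6×10³ × 330 = 20328000 N·mm.
Critical point at (x, y) = (60, 80) from centroid. f_tx = M·y/J = 886.4 N/mm; f_ty = M·x/J = 664.8 N/mm.
Resultant f_max = √[f_tx² + (f_v + f_ty)²] = √[886.4² + (192.5 + 664.8)²] = 1233 N/mm.
Capacity per unit length: r_n/Ω = (1/2.0) × 0.6 × 620 × (0.707 × 16) = 2104 N/mm.
1233 ≤ 2104 → adequate.

f_max ≈ 1230 N/mm; adequate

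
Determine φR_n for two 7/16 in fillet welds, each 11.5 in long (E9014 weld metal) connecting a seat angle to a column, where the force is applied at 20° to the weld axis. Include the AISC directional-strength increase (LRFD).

E90XX → F_EXX = 90 ksi.
t_e = 0.707 × 0.4375 = 0.3093 in; A_we = 0.3093 × 23 = 7.114 in².
Directional factor: 1.0 + 0.5 sin^1.5(20°) = 1.1.
F_nw = 0.6 × 90 × 1.1 = 59.4 ksi.
φR_n = 0.75 × 59.4 × 7.114 = 316.9 kip.

φR_n ≈ 317 kip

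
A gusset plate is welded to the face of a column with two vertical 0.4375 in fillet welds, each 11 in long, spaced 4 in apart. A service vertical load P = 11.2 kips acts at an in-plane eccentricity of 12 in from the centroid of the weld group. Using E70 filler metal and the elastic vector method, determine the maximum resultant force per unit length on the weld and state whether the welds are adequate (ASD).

f_max ≈ 2.75 kip/in; adequate

E70XX → F_EXX = 70 ksi.
Total weld length L_w = 22 in. Treat welds as unit-width lines.
Polar moment about centroid: J = 2[d³/12 + d(b/2)²] = 2[11³/12 + 11×2²] = 309.8 in³.
Direct shear f_v = P/L_w = 11.2 / 22 = 0.5091 kip/in (vertical).
Torsion M = P·e = 11.2 × 12 = 134.4 kip·in.
Critical point at (x, y) = (2, 5.5) from centroid. f_tx = M·y/J = 2.386 kip/in; f_ty = M·x/J = 0.8676 kip/in.
Resultant f_max = √[f_tx² + (f_v + f_ty)²] = √[2.386² + (0.5091 + 0.8676)²] = 2.754 kip/in.
Capacity per unit length: r_n/Ω = (1/2.0) × 0.6 × 70 × (0.707 × 0.4375) = 6.496 kip/in.
2.754 ≤ 6.496 → adequate.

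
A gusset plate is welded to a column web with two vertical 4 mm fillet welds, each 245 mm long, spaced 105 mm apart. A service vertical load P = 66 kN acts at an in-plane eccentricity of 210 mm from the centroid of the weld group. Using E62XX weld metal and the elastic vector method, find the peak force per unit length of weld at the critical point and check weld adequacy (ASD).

E62XX → F_EXX = 620 MPa.
Total weld length L_w = 490 mm. Treat welds as unit-width lines.
Polar moment about centroid: J = 2[d³/12 + d(b/2)²] = 2[245³/12 + 245×52.5²] = 3802000 mm³.
Direct shear f_v = P/L_w = 66×10³ / 490 = 134.7 N/mm (vertical).
Torsion M = P·e = 66×10³ × 210 = 13860000 N·mm.
Critical point at (x, y) = (52.5, 122.5) from centroid. f_tx = M·y/J = 446.6 N/mm; f_ty = M·x/J = 191.4 N/mm.
Resultant f_max = √[f_tx² + (f_v + f_ty)²] = √[446.6² + (134.7 + 191.4)²] = 553 N/mm.
Capacity per unit length: r_n/Ω = (1/2.0) × 0.6 × 620 × (0.707 × 4) = 526 N/mm.
553 > 526 → NOT adequate.

f_max ≈ 553 N/mm; NOT adequate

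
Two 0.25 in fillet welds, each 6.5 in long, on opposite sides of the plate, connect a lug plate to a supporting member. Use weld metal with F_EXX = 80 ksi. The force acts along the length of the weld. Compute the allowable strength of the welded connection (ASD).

Effective throat t_e = 0.707 × 0.25 = 0.1767 in.
Total length L = 13 in; A_we = 0.1767 × 13 = 2.298 in².
F_nw = 0.6 F_EXX = 0.6 × 80 = 48 ksi.
R_n = 48 × 2.298 = 110.3 kip; R_n/Ω = 110.3/2.0 = 55.15 kip.

R_n/Ω ≈ 55.1 kip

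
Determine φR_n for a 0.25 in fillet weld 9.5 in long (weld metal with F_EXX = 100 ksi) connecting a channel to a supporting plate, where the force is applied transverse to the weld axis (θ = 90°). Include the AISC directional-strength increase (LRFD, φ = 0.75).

t_e = 0.707 × 0.25 = 0.1767 in; A_we = 0.1767 × 9.5 = 1.679 in².
Directional factor: 1.0 + 0.5 sin^1.5(90°) = 1.5.
F_nw = 0.6 × 100 × 1.5 = 90 ksi.
φR_n = 0.75 × 90 × 1.679 = 113.3 kip.

φR_n ≈ 113 kip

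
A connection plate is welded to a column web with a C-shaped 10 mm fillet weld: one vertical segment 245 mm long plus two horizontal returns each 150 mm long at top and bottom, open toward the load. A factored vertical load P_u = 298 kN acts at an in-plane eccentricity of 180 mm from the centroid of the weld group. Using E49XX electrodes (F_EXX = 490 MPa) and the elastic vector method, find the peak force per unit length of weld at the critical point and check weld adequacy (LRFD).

f_max ≈ 1660 N/mm; NOT adequate

Total weld length L_w = 545 mm. Treat welds as unit-width lines.
Centroid: x̄ = 2×150×75 / 545 = 41.28 mm from the vertical weld.
Polar moment about centroid: J = I_x + I_y = [245³/12 + 2×150×122.5²] + [245×41.28² + 2(150³/12 + 150×33.72²)] = 7048000 mm³.
Direct shear f_v = P/L_w = 298×10³ / 545 = 546.8 N/mm (vertical).
Torsion M = P·e = 298×10³ × 180 = 53640000 N·mm.
Critical point at (x, y) = (108.7, 122.5) from centroid. f_tx = M·y/J = 932.2 N/mm; f_ty = M·x/J = 827.3 N/mm.
Resultant f_max = √[f_tx² + (f_v + f_ty)²] = √[932.2² + (546.8 + 827.3)²] = 1661 N/mm.
Capacity per unit length: φr_n = 0.75 × 0.6 × 490 × (0.707 × 10) = 1559 N/mm.
1661 > 1559 → NOT adequate.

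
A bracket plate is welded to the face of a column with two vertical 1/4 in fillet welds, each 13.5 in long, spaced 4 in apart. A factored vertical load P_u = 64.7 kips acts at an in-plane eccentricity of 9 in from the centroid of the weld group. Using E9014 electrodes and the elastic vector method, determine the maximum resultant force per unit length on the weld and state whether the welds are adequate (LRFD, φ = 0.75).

E90XX → F_EXX = 90 ksi.
Total weld length L_w = 27 in. Treat welds as unit-width lines.
Polar moment about centroid: J = 2[d³/12 + d(b/2)²] = 2[13.5³/12 + 13.5×2²] = 518.1 in³.
Direct shear f_v = P/L_w = 64.7 / 27 = 2.396 kip/in (vertical).
Torsion M = P·e = 64.7 × 9 = 582.3 kip·in.
Critical point at (x, y) = (2, 6.75) from centroid. f_tx = M·y/J = 7.587 kip/in; f_ty = M·x/J = 2.248 kip/in.
Resultant f_max = √[f_tx² + (f_v + f_ty)²] = √[7.587² + (2.396 + 2.248)²] = 8.896 kip/in.
Capacity per unit length: φr_n = 0.75 × 0.6 × 90 × (0.707 × 0.25) = 7.158 kip/in.
8.896 > 7.158 → NOT adequate.

f_max ≈ 8.9 kip/in; NOT adequate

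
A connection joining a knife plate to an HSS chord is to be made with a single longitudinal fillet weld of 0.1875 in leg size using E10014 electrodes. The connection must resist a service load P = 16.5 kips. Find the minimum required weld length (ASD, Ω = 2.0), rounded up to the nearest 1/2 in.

L = 4.5 in

E100XX → F_EXX = 100 ksi.
Throat t_e = 0.707 × 0.1875 = 0.1326 in.
r_n/Ω = (0.6 × 100 × 0.1326) / 2.0 = 3.977 kip/in.
L_req = P / (r_n/Ω) = 16.5 / 3.977 = 4.149 in total.
Round up → use L = 4.5 in.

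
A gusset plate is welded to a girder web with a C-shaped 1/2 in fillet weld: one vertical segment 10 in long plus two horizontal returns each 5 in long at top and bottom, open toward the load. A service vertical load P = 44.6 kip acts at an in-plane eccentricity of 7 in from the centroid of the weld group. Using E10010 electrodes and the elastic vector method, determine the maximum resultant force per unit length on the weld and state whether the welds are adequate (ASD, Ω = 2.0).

E100XX → F_EXX = 100 ksi.
Total weld length L_w = 20 in. Treat welds as unit-width lines.
Centroid: x̄ = 2×5×2.5 / 20 = 1.25 in from the vertical weld.
Polar moment about centroid: J = I_x + I_y = [10³/12 + 2×5×5²] + [10×1.25² + 2(5³/12 + 5×1.25²)] = 385.4 in³.
Direct shear f_v = P/L_w = 44.6 / 20 = 2.23 kip/in (vertical).
Torsion M = P·e = 44.6 × 7 = 312.2 kip·in.
Critical point at (x, y) = (3.75, 5) from centroid. f_tx = M·y/J = 4.05 kip/in; f_ty = M·x/J = 3.038 kip/in.
Resultant f_max = √[f_tx² + (f_v + f_ty)²] = √[4.05² + (2.23 + 3.038)²] = 6.645 kip/in.
Capacity per unit length: r_n/Ω = (1/2.0) × 0.6 × 100 × (0.707 × 0.5) = 10.6 kip/in.
6.645 ≤ 10.6 → adequate.

f_max ≈ 6.64 kip/in; adequate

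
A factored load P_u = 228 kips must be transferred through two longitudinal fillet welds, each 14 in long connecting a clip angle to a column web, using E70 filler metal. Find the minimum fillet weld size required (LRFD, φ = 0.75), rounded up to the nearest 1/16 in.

w = 3/8 in

E70XX → F_EXX = 70 ksi.
Total weld length L = 28 in.
Required throat t_e = P_u / (φ × 0.6 F_EXX × L) = 228 / (0.75 × 0.6 × 70 × 28) = 0.2585 in.
Required leg w = t_e / 0.707 = 0.3656 in → use 3/8 in.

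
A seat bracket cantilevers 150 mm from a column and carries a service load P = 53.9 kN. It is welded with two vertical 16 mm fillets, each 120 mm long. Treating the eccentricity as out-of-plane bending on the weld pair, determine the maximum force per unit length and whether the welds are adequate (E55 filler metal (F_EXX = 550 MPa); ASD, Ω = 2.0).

f_max ≈ 1700 N/mm; adequate

L_w = 2 × 120 = 240 mm; section modulus (unit throat) S = 2 × L²/6 = 4800 mm².
Direct shear f_v = P/L_w = 53.9×10³/240 = 224.6 N/mm.
Moment M = P × e = 53.9×10³ × 150 = 8085000 N·mm; bending f_b = M/S = 1684 N/mm.
f_max = √(f_v² + f_b²) = √(224.6² + 1684²) = 1699 N/mm.
r_n/Ω = (1/2.0) × 0.6 × 550 × (0.707 × 16) = 1866 N/mm → adequate.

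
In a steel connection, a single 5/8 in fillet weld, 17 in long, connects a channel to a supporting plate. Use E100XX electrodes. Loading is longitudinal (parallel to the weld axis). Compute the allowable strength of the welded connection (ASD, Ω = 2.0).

E100XX → F_EXX = 100 ksi.
Effective throat t_e = 0.707 × 0.625 = 0.4419 in.
Total length L = 17 in; A_we = 0.4419 × 17 = 7.512 in².
F_nw = 0.6 F_EXX = 0.6 × 100 = 60 ksi.
R_n = 60 × 7.512 = 450.7 kips; R_n/Ω = 450.7/2.0 = 225.4 kips.

R_n/Ω ≈ 225 kips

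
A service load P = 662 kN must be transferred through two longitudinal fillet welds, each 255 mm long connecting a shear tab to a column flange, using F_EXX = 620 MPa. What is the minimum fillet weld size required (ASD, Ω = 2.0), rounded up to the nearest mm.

Total weld length L = 510 mm.
Required throat t_e = P × Ω / (0.6 F_EXX × L) = 662 × 2.0 / (0.6 × 620 × 510 × 10⁻³) = 6.979 mm.
Required leg w = t_e / 0.707 = 9.871 mm → use 10 mm.

w = 10 mm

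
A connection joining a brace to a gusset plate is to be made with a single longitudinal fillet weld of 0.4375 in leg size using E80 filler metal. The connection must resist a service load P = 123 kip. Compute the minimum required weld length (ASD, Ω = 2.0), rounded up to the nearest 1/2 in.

E80XX → F_EXX = 80 ksi.
Throat t_e = 0.707 × 0.4375 = 0.3093 in.
r_n/Ω = (0.6 × 80 × 0.3093) / 2.0 = 7.423 kip/in.
L_req = P / (r_n/Ω) = 123 / 7.423 = 16.57 in total.
Round up → use L = 17 in.

L = 17 in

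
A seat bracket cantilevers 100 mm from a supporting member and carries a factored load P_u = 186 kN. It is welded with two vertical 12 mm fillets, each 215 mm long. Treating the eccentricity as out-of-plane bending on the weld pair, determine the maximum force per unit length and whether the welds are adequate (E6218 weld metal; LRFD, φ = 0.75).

f_max ≈ 1280 N/mm; adequate

E62XX → F_EXX = 620 MPa.
L_w = 2 × 215 = 430 mm; section modulus (unit throat) S = 2 × L²/6 = 15410 mm².
Direct shear f_v = P/L_w = 186×10³/430 = 432.6 N/mm.
Moment M = P × e = 186×10³ × 100 = 18600000 N·mm; bending f_b = M/S = 1207 N/mm.
f_max = √(f_v² + f_b²) = √(432.6² + 1207²) = 1282 N/mm.
φr_n = 0.75 × 0.6 × 620 × (0.707 × 12) = 2367 N/mm → adequate.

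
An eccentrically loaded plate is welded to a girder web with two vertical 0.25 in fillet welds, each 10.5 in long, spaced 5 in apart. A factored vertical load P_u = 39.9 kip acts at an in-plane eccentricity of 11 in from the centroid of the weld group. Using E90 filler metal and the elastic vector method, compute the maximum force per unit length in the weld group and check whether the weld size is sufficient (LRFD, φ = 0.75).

f_max ≈ 8.86 kip/in; NOT adequate

E90XX → F_EXX = 90 ksi.
Total weld length L_w = 21 in. Treat welds as unit-width lines.
Polar moment about centroid: J = 2[d³/12 + d(b/2)²] = 2[10.5³/12 + 10.5×2.5²] = 324.2 in³.
Direct shear f_v = P/L_w = 39.9 / 21 = 1.9 kip/in (vertical).
Torsion M = P·e = 39.9 × 11 = 438.9 kip·in.
Critical point at (x, y) = (2.5, 5.25) from centroid. f_tx = M·y/J = 7.108 kip/in; f_ty = M·x/J = 3.385 kip/in.
Resultant f_max = √[f_tx² + (f_v + f_ty)²] = √[7.108² + (1.9 + 3.385)²] = 8.857 kip/in.
Capacity per unit length: φr_n = 0.75 × 0.6 × 90 × (0.707 × 0.25) = 7.158 kip/in.
8.857 > 7.158 → NOT adequate.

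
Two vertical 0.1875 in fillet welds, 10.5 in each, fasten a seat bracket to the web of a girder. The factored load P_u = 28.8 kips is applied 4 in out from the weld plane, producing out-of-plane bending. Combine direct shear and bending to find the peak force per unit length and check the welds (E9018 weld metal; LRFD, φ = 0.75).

f_max ≈ 3.42 kip/in; adequate

E90XX → F_EXX = 90 ksi.
L_w = 2 × 10.5 = 21 in; section modulus (unit throat) S = 2 × L²/6 = 36.75 in².
Direct shear f_v = P/L_w = 28.8/21 = 1.371 kip/in.
Moment M = P × e = 28.8 × 4 = 115.2 kip·in; bending f_b = M/S = 3.135 kip/in.
f_max = √(f_v² + f_b²) = √(1.371² + 3.135²) = 3.422 kip/in.
φr_n = 0.75 × 0.6 × 90 × (0.707 × 0.1875) = 5.369 kip/in → adequate.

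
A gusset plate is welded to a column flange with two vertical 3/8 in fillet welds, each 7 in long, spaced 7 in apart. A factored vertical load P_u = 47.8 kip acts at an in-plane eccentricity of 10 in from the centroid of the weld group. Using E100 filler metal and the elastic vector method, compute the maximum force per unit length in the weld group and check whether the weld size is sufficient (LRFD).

E100XX → F_EXX = 100 ksi.
Total weld length L_w = 14 in. Treat welds as unit-width lines.
Polar moment about centroid: J = 2[d³/12 + d(b/2)²] = 2[7³/12 + 7×3.5²] = 228.7 in³.
Direct shear f_v = P/L_w = 47.8 / 14 = 3.414 kip/in (vertical).
Torsion M = P·e = 47.8 × 10 = 478 kip·in.
Critical point at (x, y) = (3.5, 3.5) from centroid. f_tx = M·y/J = 7.316 kip/in; f_ty = M·x/J = 7.316 kip/in.
Resultant f_max = √[f_tx² + (f_v + f_ty)²] = √[7.316² + (3.414 + 7.316)²] = 12.99 kip/in.
Capacity per unit length: φr_n = 0.75 × 0.6 × 100 × (0.707 × 0.375) = 11.93 kip/in.
12.99 > 11.93 → NOT adequate.

f_max ≈ 13 kip/in; NOT adequate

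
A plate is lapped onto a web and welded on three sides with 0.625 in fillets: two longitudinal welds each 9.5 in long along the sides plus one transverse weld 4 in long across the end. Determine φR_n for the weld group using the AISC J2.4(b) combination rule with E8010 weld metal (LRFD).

φR_n ≈ 366 kips

E80XX → F_EXX = 80 ksi.
t_e = 0.707 × 0.625 = 0.4419 in.
R_nwl = 0.6 × 80 × 0.4419 × 19 = 403 kips (longitudinal, 2 welds).
R_nwt = 0.6 × 80 × 0.4419 × 4 = 84.84 kips (transverse, base value).
(i) R_nwl + R_nwt = 487.8 kips; (ii) 0.85 R_nwl + 1.5 R_nwt = 469.8 kips.
R_n = max = 487.8 kips [governs: (i)]; φR_n = 365.9 kips.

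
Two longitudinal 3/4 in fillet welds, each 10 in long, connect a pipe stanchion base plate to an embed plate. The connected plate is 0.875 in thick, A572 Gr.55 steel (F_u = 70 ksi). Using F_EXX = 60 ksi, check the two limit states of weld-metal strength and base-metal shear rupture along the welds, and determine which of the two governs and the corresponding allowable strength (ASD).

t_e = 0.707 × 0.75 = 0.5302 in; L = 20 in.
Weld metal: R_n/Ω = (1/2.0) × 0.6 × 60 × 0.5302 × 20 = 190.9 kip.
Base metal (shear rupture): R_n/Ω = (1/2.0) × 0.6 × 70 × 0.875 × 20 = 367.5 kip.
Governing: weld metal.

R_n/Ω ≈ 191 kip (weld metal governs)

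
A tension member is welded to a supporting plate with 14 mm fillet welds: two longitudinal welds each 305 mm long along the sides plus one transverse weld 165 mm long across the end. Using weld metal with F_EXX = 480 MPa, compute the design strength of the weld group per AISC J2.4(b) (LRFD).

t_e = 0.707 × 14 = 9.898 mm.
R_nwl = 0.6 × 480 × 9.898 × 610 × 10⁻³ = 1739 kN (longitudinal, 2 welds).
R_nwt = 0.6 × 480 × 9.898 × 165 × 10⁻³ = 470.4 kN (transverse, base value).
(i) R_nwl + R_nwt = 2209 kN; (ii) 0.85 R_nwl + 1.5 R_nwt = 2184 kN.
R_n = max = 2209 kN [governs: (i)]; φR_n = 1657 kN.

φR_n ≈ 1660 kN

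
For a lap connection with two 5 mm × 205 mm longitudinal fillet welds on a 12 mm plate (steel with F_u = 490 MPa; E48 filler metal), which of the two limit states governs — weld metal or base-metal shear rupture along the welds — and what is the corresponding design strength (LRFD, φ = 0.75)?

φR_n ≈ 313 kN (weld metal governs)

E48XX → F_EXX = 480 MPa.
t_e = 0.707 × 5 = 3.535 mm; L = 410 mm.
Weld metal: φR_n = 0.75 × 0.6 × 480 × 3.535 × 410 × 10⁻³ = 313.1 kN.
Base metal (shear rupture): φR_n = 0.75 × 0.6 × 490 × 12 × 410 × 10⁻³ = 1085 kN.
Governing: weld metal.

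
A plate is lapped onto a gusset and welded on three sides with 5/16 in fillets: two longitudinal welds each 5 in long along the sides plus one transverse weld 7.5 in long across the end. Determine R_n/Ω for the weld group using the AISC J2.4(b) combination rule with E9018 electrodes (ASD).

E90XX → F_EXX = 90 ksi.
t_e = 0.707 × 0.3125 = 0.2209 in.
R_nwl = 0.6 × 90 × 0.2209 × 10 = 119.3 kip (longitudinal, 2 welds).
R_nwt = 0.6 × 90 × 0.2209 × 7.5 = 89.48 kip (transverse, base value).
(i) R_nwl + R_nwt = 208.8 kip; (ii) 0.85 R_nwl + 1.5 R_nwt = 235.6 kip.
R_n = max = 235.6 kip [governs: (ii)]; R_n/Ω = 117.8 kip.

R_n/Ω ≈ 118 kip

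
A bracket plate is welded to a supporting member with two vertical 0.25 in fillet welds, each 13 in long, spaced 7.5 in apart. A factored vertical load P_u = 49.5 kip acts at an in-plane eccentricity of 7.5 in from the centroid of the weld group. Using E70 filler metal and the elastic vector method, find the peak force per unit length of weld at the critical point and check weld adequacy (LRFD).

f_max ≈ 5.04 kip/in; adequate

E70XX → F_EXX = 70 ksi.
Total weld length L_w = 26 in. Treat welds as unit-width lines.
Polar moment about centroid: J = 2[d³/12 + d(b/2)²] = 2[13³/12 + 13×3.75²] = 731.8 in³.
Direct shear f_v = P/L_w = 49.5 / 26 = 1.904 kip/in (vertical).
Torsion M = P·e = 49.5 × 7.5 = 371.25 kip·in.
Critical point at (x, y) = (3.75, 6.5) from centroid. f_tx = M·y/J = 3.298 kip/in; f_ty = M·x/J = 1.902 kip/in.
Resultant f_max = √[f_tx² + (f_v + f_ty)²] = √[3.298² + (1.904 + 1.902)²] = 5.036 kip/in.
Capacity per unit length: φr_n = 0.75 × 0.6 × 70 × (0.707 × 0.25) = 5.568 kip/in.
5.036 ≤ 5.568 → adequate.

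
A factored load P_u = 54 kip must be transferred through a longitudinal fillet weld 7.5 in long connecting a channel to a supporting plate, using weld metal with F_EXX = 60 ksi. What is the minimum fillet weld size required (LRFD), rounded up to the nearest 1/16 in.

Total weld length L = 7.5 in.
Required throat t_e = P_u / (φ × 0.6 F_EXX × L) = 54 / (0.75 × 0.6 × 60 × 7.5) = 0.2667 in.
Required leg w = t_e / 0.707 = 0.3772 in → use 7/16 in.

w = 7/16 in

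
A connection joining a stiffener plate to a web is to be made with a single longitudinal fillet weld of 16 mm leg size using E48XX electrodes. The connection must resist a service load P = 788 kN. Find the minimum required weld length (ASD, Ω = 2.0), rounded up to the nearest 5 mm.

L = 485 mm

E48XX → F_EXX = 480 MPa.
Throat t_e = 0.707 × 16 = 11.31 mm.
r_n/Ω = (0.6 × 480 × 11.31) / 2.0 = 1629 N/mm = 1.629 kN/mm.
L_req = P / (r_n/Ω) = 788 / 1.629 = 483.8 mm total.
Round up → use L = 485 mm.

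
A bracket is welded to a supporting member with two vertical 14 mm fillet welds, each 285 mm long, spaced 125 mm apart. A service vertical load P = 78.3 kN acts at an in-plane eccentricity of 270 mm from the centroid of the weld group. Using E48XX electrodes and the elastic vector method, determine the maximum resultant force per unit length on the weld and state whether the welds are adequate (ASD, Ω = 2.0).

f_max ≈ 609 N/mm; adequate

E48XX → F_EXX = 480 MPa.
Total weld length L_w = 570 mm. Treat welds as unit-width lines.
Polar moment about centroid: J = 2[d³/12 + d(b/2)²] = 2[285³/12 + 285×62.5²] = 6085000 mm³.
Direct shear f_v = P/L_w = 78.3×10³ / 570 = 137.4 N/mm (vertical).
Torsion M = P·e = 78.3×10³ × 270 = 21141000 N·mm.
Critical point at (x, y) = (62.5, 142.5) from centroid. f_tx = M·y/J = 495.1 N/mm; f_ty = M·x/J = 217.2 N/mm.
Resultant f_max = √[f_tx² + (f_v + f_ty)²] = √[495.1² + (137.4 + 217.2)²] = 608.9 N/mm.
Capacity per unit length: r_n/Ω = (1/2.0) × 0.6 × 480 × (0.707 × 14) = 1425 N/mm.
608.9 ≤ 1425 → adequate.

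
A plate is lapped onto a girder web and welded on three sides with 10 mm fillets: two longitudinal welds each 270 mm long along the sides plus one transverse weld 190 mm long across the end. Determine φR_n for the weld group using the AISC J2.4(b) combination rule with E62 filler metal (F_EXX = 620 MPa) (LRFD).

t_e = 0.707 × 10 = 7.07 mm.
R_nwl = 0.6 × 620 × 7.07 × 540 × 10⁻³ = 1420 kN (longitudinal, 2 welds).
R_nwt = 0.6 × 620 × 7.07 × 190 × 10⁻³ = 499.7 kN (transverse, base value).
(i) R_nwl + R_nwt = 1920 kN; (ii) 0.85 R_nwl + 1.5 R_nwt = 1957 kN.
R_n = max = 1957 kN [governs: (ii)]; φR_n = 1468 kN.

φR_n ≈ 1470 kN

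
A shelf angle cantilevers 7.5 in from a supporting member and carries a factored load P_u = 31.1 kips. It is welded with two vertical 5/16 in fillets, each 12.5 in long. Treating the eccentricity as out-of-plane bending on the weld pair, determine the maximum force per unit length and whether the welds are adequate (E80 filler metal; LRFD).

f_max ≈ 4.65 kip/in; adequate

E80XX → F_EXX = 80 ksi.
L_w = 2 × 12.5 = 25 in; section modulus (unit throat) S = 2 × L²/6 = 52.08 in².
Direct shear f_v = P/L_w = 31.1/25 = 1.244 kip/in.
Moment M = P × e = 31.1 × 7.5 = 233.25 kip·in; bending f_b = M/S = 4.478 kip/in.
f_max = √(f_v² + f_b²) = √(1.244² + 4.478²) = 4.648 kip/in.
φr_n = 0.75 × 0.6 × 80 × (0.707 × 0.3125) = 7.954 kip/in → adequate.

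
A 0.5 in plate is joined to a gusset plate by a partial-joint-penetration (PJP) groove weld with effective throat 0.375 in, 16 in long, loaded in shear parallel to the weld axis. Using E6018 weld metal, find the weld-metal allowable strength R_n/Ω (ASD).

E60XX → F_EXX = 60 ksi.
Effective throat (given) t_e = 0.375 in.
A_we = 0.375 × 16 = 6 in².
F_nw = 0.6 F_EXX = 36 ksi.
R_n/Ω = (36 × 6) / 2.0 = 108 kip.

R_n/Ω ≈ 108 kip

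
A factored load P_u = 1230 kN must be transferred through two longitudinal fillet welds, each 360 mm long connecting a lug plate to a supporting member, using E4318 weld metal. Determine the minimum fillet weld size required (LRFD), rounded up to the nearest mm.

w = 13 mm

E43XX → F_EXX = 430 MPa.
Total weld length L = 720 mm.
Required throat t_e = P_u / (φ × 0.6 F_EXX × L) = 1230 / (0.75 × 0.6 × 430 × 720 × 10⁻³) = 8.829 mm.
Required leg w = t_e / 0.707 = 12.49 mm → use 13 mm.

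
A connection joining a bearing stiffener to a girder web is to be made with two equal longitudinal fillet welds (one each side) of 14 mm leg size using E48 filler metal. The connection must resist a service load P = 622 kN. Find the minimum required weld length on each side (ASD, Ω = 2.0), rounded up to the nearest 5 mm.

E48XX → F_EXX = 480 MPa.
Throat t_e = 0.707 × 14 = 9.898 mm.
r_n/Ω = (0.6 × 480 × 9.898) / 2.0 = 1425 N/mm = 1.425 kN/mm.
L_req = P / (r_n/Ω) = 622 / 1.425 = 436.4 mm total.
Per side: 436.4 / 2 = 218.2 mm.
Round up → use L = 220 mm on each side.

L = 220 mm on each side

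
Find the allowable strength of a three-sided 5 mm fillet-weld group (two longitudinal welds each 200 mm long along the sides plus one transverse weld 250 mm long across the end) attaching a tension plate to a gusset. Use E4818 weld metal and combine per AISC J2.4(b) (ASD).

E48XX → F_EXX = 480 MPa.
t_e = 0.707 × 5 = 3.535 mm.
R_nwl = 0.6 × 480 × 3.535 × 400 × 10⁻³ = 407.2 kN (longitudinal, 2 welds).
R_nwt = 0.6 × 480 × 3.535 × 250 × 10⁻³ = 254.5 kN (transverse, base value).
(i) R_nwl + R_nwt = 661.8 kN; (ii) 0.85 R_nwl + 1.5 R_nwt = 727.9 kN.
R_n = max = 727.9 kN [governs: (ii)]; R_n/Ω = 364 kN.

R_n/Ω ≈ 364 kN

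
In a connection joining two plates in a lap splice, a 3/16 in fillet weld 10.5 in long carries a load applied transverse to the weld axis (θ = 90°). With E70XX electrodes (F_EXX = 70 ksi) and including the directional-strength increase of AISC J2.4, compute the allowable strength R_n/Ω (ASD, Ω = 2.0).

R_n/Ω ≈ 43.8 kip

t_e = 0.707 × 0.1875 = 0.1326 in; A_we = 0.1326 × 10.5 = 1.392 in².
Directional factor: 1.0 + 0.5 sin^1.5(90°) = 1.5.
F_nw = 0.6 × 70 × 1.5 = 63 ksi.
R_n/Ω = (63 × 1.392) / 2.0 = 43.85 kip.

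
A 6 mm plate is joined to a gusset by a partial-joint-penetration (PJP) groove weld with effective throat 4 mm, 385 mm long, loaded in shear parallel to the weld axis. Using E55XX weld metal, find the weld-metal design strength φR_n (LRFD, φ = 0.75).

φR_n ≈ 381 kN

E55XX → F_EXX = 550 MPa.
Effective throat (given) t_e = 4 mm.
A_we = 4 × 385 = 1540 mm².
F_nw = 0.6 F_EXX = 330 MPa.
φR_n = 0.75 × 330 × 1540 × 10⁻³ = 381.1 kN.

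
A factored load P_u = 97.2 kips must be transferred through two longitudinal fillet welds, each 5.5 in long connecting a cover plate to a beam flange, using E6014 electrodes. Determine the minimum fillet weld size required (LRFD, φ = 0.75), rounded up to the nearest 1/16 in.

w = 1/2 in

E60XX → F_EXX = 60 ksi.
Total weld length L = 11 in.
Required throat t_e = P_u / (φ × 0.6 F_EXX × L) = 97.2 / (0.75 × 0.6 × 60 × 11) = 0.3273 in.
Required leg w = t_e / 0.707 = 0.4629 in → use 1/2 in.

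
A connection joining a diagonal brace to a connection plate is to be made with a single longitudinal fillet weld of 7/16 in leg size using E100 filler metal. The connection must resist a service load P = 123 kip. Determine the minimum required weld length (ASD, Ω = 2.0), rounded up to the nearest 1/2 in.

E100XX → F_EXX = 100 ksi.
Throat t_e = 0.707 × 0.4375 = 0.3093 in.
r_n/Ω = (0.6 × 100 × 0.3093) / 2.0 = 9.279 kip/in.
L_req = P / (r_n/Ω) = 123 / 9.279 = 13.26 in total.
Round up → use L = 13.5 in.

L = 13.5 in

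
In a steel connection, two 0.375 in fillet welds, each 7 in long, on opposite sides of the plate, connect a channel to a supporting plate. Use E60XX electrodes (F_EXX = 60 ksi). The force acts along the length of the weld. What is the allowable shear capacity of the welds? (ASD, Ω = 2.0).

Effective throat t_e = 0.707 × 0.375 = 0.2651 in.
Total length L = 14 in; A_we = 0.2651 × 14 = 3.712 in².
F_nw = 0.6 F_EXX = 0.6 × 60 = 36 ksi.
R_n = 36 × 3.712 = 133.6 kips; R_n/Ω = 133.6/2.0 = 66.81 kips.

R_n/Ω ≈ 66.8 kips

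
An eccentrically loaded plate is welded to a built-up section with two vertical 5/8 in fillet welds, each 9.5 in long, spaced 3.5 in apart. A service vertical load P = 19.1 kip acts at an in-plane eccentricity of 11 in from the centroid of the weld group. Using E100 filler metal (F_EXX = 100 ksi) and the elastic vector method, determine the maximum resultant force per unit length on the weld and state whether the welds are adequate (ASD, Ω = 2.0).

f_max ≈ 5.72 kip/in; adequate

Total weld length L_w = 19 in. Treat welds as unit-width lines.
Polar moment about centroid: J = 2[d³/12 + d(b/2)²] = 2[9.5³/12 + 9.5×1.75²] = 201.1 in³.
Direct shear f_v = P/L_w = 19.1 / 19 = 1.005 kip/in (vertical).
Torsion M = P·e = 19.1 × 11 = 210.1 kip·in.
Critical point at (x, y) = (1.75, 4.75) from centroid. f_tx = M·y/J = 4.963 kip/in; f_ty = M·x/J = 1.828 kip/in.
Resultant f_max = √[f_tx² + (f_v + f_ty)²] = √[4.963² + (1.005 + 1.828)²] = 5.715 kip/in.
Capacity per unit length: r_n/Ω = (1/2.0) × 0.6 × 100 × (0.707 × 0.625) = 13.26 kip/in.
5.715 ≤ 13.26 → adequate.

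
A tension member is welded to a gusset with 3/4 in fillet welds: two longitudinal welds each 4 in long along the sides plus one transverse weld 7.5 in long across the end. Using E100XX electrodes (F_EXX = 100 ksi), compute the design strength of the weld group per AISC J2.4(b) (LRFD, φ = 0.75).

t_e = 0.707 × 0.75 = 0.5302 in.
R_nwl = 0.6 × 100 × 0.5302 × 8 = 254.5 kip (longitudinal, 2 welds).
R_nwt = 0.6 × 100 × 0.5302 × 7.5 = 238.6 kip (transverse, base value).
(i) R_nwl + R_nwt = 493.1 kip; (ii) 0.85 R_nwl + 1.5 R_nwt = 574.3 kip.
R_n = max = 574.3 kip [governs: (ii)]; φR_n = 430.7 kip.

φR_n ≈ 431 kip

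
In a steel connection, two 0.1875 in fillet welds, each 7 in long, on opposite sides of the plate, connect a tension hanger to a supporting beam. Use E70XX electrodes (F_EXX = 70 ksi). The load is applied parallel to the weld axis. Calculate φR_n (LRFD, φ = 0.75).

Effective throat t_e = 0.707 × 0.1875 = 0.1326 in.
Total length L = 14 in; A_we = 0.1326 × 14 = 1.856 in².
F_nw = 0.6 F_EXX = 0.6 × 70 = 42 ksi.
φR_n = 0.75 × 42 × 1.856 = 58.46 kip.

φR_n ≈ 58.5 kip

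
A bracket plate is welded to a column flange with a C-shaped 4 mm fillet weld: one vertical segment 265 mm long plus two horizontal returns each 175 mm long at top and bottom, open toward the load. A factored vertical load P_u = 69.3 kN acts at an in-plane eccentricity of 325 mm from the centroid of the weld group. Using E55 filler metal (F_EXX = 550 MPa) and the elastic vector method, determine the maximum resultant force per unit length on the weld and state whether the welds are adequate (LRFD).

Total weld length L_w = 615 mm. Treat welds as unit-width lines.
Centroid: x̄ = 2×175×87.5 / 615 = 49.8 mm from the vertical weld.
Polar moment about centroid: J = I_x + I_y = [265³/12 + 2×175×132.5²] + [265×49.8² + 2(175³/12 + 175×37.7²)] = 9743000 mm³.
Direct shear f_v = P/L_w = 69.3×10³ / 615 = 112.7 N/mm (vertical).
Torsion M = P·e = 69.3×10³ × 325 = 22522000 N·mm.
Critical point at (x, y) = (125.2, 132.5) from centroid. f_tx = M·y/J = 306.3 N/mm; f_ty = M·x/J = 289.4 N/mm.
Resultant f_max = √[f_tx² + (f_v + f_ty)²] = √[306.3² + (112.7 + 289.4)²] = 505.5 N/mm.
Capacity per unit length: φr_n = 0.75 × 0.6 × 550 × (0.707 × 4) = 699.9 N/mm.
505.5 ≤ 699.9 → adequate.

f_max ≈ 505 N/mm; adequate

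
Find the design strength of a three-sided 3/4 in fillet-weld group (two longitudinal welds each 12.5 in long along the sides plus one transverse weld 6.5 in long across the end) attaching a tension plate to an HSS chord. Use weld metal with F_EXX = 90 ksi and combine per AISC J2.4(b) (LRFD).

φR_n ≈ 676 kips

t_e = 0.707 × 0.75 = 0.5302 in.
R_nwl = 0.6 × 90 × 0.5302 × 25 = 715.8 kips (longitudinal, 2 welds).
R_nwt = 0.6 × 90 × 0.5302 × 6.5 = 186.1 kips (transverse, base value).
(i) R_nwl + R_nwt = 902 kips; (ii) 0.85 R_nwl + 1.5 R_nwt = 887.6 kips.
R_n = max = 902 kips [governs: (i)]; φR_n = 676.5 kips.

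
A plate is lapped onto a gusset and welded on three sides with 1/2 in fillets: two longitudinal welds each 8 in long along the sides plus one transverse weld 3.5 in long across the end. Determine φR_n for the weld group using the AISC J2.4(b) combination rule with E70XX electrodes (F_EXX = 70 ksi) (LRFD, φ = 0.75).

φR_n ≈ 217 kip

t_e = 0.707 × 0.5 = 0.3535 in.
R_nwl = 0.6 × 70 × 0.3535 × 16 = 237.6 kip (longitudinal, 2 welds).
R_nwt = 0.6 × 70 × 0.3535 × 3.5 = 51.96 kip (transverse, base value).
(i) R_nwl + R_nwt = 289.5 kip; (ii) 0.85 R_nwl + 1.5 R_nwt = 279.9 kip.
R_n = max = 289.5 kip [governs: (i)]; φR_n = 217.1 kip.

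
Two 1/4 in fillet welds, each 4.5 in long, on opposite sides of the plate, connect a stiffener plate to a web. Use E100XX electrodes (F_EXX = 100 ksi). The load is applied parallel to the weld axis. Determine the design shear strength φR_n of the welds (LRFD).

Effective throat t_e = 0.707 × 0.25 = 0.1767 in.
Total length L = 9 in; A_we = 0.1767 × 9 = 1.591 in².
F_nw = 0.6 F_EXX = 0.6 × 100 = 60 ksi.
φR_n = 0.75 × 60 × 1.591 = 71.58 kip.

φR_n ≈ 71.6 kip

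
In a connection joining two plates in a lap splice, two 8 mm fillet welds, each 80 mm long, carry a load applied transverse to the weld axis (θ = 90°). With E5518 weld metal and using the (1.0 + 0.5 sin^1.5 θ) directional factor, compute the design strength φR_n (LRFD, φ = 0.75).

φR_n ≈ 336 kN

E55XX → F_EXX = 550 MPa.
t_e = 0.707 × 8 = 5.656 mm; A_we = 5.656 × 160 = 905 mm².
Directional factor: 1.0 + 0.5 sin^1.5(90°) = 1.5.
F_nw = 0.6 × 550 × 1.5 = 495 MPa.
φR_n = 0.75 × 495 × 905 × 10⁻³ = 336 kN.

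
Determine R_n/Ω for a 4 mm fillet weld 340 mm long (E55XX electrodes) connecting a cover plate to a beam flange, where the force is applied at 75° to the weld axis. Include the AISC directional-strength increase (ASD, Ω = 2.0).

E55XX → F_EXX = 550 MPa.
t_e = 0.707 × 4 = 2.828 mm; A_we = 2.828 × 340 = 961.5 mm².
Directional factor: 1.0 + 0.5 sin^1.5(75°) = 1.475.
F_nw = 0.6 × 550 × 1.475 = 486.6 MPa.
R_n/Ω = (486.6 × 961.5) / 2.0 × 10⁻³ = 234 kN.

R_n/Ω ≈ 234 kN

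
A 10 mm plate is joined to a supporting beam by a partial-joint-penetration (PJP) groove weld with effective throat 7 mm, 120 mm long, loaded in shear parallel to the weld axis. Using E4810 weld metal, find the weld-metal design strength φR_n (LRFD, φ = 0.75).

φR_n ≈ 181 kN

E48XX → F_EXX = 480 MPa.
Effective throat (given) t_e = 7 mm.
A_we = 7 × 120 = 840 mm².
F_nw = 0.6 F_EXX = 288 MPa.
φR_n = 0.75 × 288 × 840 × 10⁻³ = 181.4 kN.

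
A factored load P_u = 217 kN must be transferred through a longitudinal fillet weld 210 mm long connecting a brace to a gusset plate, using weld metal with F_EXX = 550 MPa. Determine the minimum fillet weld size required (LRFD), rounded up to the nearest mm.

Total weld length L = 210 mm.
Required throat t_e = P_u / (φ × 0.6 F_EXX × L) = 217 / (0.75 × 0.6 × 550 × 210 × 10⁻³) = 4.175 mm.
Required leg w = t_e / 0.707 = 5.905 mm → use 6 mm.

w = 6 mm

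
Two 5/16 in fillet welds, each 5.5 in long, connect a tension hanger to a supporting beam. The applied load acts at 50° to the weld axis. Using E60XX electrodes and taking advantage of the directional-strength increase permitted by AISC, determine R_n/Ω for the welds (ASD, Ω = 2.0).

E60XX → F_EXX = 60 ksi.
t_e = 0.707 × 0.3125 = 0.2209 in; A_we = 0.2209 × 11 = 2.43 in².
Directional factor: 1.0 + 0.5 sin^1.5(50°) = 1.335.
F_nw = 0.6 × 60 × 1.335 = 48.07 ksi.
R_n/Ω = (48.07 × 2.43) / 2.0 = 58.41 kip.

R_n/Ω ≈ 58.4 kip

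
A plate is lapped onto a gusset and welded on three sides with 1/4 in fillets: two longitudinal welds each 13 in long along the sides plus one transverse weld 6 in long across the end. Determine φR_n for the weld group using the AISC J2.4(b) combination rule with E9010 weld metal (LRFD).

E90XX → F_EXX = 90 ksi.
t_e = 0.707 × 0.25 = 0.1767 in.
R_nwl = 0.6 × 90 × 0.1767 × 26 = 248.2 kips (longitudinal, 2 welds).
R_nwt = 0.6 × 90 × 0.1767 × 6 = 57.27 kips (transverse, base value).
(i) R_nwl + R_nwt = 305.4 kips; (ii) 0.85 R_nwl + 1.5 R_nwt = 296.8 kips.
R_n = max = 305.4 kips [governs: (i)]; φR_n = 229.1 kips.

φR_n ≈ 229 kips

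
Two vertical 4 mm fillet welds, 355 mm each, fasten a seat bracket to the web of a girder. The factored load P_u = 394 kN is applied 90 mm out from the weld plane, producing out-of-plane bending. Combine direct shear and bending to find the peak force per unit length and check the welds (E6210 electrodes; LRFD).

E62XX → F_EXX = 620 MPa.
L_w = 2 × 355 = 710 mm; section modulus (unit throat) S = 2 × L²/6 = 42010 mm².
Direct shear f_v = P/L_w = 394×10³/710 = 554.9 N/mm.
Moment M = P × e = 394×10³ × 90 = 35460000 N·mm; bending f_b = M/S = 844.1 N/mm.
f_max = √(f_v² + f_b²) = √(554.9² + 844.1²) = 1010 N/mm.
φr_n = 0.75 × 0.6 × 620 × (0.707 × 4) = 789 N/mm → NOT adequate.

f_max ≈ 1010 N/mm; NOT adequate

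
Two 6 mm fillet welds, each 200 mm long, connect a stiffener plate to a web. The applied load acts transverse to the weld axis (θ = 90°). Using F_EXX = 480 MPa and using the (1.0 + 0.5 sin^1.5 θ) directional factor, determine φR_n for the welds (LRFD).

t_e = 0.707 × 6 = 4.242 mm; A_we = 4.242 × 400 = 1697 mm².
Directional factor: 1.0 + 0.5 sin^1.5(90°) = 1.5.
F_nw = 0.6 × 480 × 1.5 = 432 MPa.
φR_n = 0.75 × 432 × 1697 × 10⁻³ = 549.8 kN.

φR_n ≈ 550 kN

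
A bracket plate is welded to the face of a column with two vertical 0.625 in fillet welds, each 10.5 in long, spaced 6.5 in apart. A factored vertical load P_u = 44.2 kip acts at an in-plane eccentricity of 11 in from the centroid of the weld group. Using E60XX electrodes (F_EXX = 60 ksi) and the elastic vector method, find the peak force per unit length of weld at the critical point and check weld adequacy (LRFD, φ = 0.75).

f_max ≈ 8.54 kip/in; adequate

Total weld length L_w = 21 in. Treat welds as unit-width lines.
Polar moment about centroid: J = 2[d³/12 + d(b/2)²] = 2[10.5³/12 + 10.5×3.25²] = 414.8 in³.
Direct shear f_v = P/L_w = 44.2 / 21 = 2.105 kip/in (vertical).
Torsion M = P·e = 44.2 × 11 = 486.2 kip·in.
Critical point at (x, y) = (3.25, 5.25) from centroid. f_tx = M·y/J = 6.154 kip/in; f_ty = M·x/J = 3.81 kip/in.
Resultant f_max = √[f_tx² + (f_v + f_ty)²] = √[6.154² + (2.105 + 3.81)²] = 8.536 kip/in.
Capacity per unit length: φr_n = 0.75 × 0.6 × 60 × (0.707 × 0.625) = 11.93 kip/in.
8.536 ≤ 11.93 → adequate.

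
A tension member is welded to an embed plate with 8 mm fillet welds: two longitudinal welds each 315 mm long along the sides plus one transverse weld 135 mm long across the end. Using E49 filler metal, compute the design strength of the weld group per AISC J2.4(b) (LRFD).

E49XX → F_EXX = 490 MPa.
t_e = 0.707 × 8 = 5.656 mm.
R_nwl = 0.6 × 490 × 5.656 × 630 × 10⁻³ = 1048 kN (longitudinal, 2 welds).
R_nwt = 0.6 × 490 × 5.656 × 135 × 10⁻³ = 224.5 kN (transverse, base value).
(i) R_nwl + R_nwt = 1272 kN; (ii) 0.85 R_nwl + 1.5 R_nwt = 1227 kN.
R_n = max = 1272 kN [governs: (i)]; φR_n = 954.1 kN.

φR_n ≈ 954 kN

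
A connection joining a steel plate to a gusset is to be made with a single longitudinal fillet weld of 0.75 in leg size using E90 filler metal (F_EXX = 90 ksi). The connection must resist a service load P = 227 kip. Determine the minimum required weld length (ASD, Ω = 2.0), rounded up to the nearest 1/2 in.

Throat t_e = 0.707 × 0.75 = 0.5302 in.
r_n/Ω = (0.6 × 90 × 0.5302) / 2.0 = 14.32 kip/in.
L_req = P / (r_n/Ω) = 227 / 14.32 = 15.86 in total.
Round up → use L = 16 in.

L = 16 in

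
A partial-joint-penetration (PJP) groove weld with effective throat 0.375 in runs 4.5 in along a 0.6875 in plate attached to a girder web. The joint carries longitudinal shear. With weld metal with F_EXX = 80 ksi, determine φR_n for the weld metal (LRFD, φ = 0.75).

Effective throat (given) t_e = 0.375 in.
A_we = 0.375 × 4.5 = 1.688 in².
F_nw = 0.6 F_EXX = 48 ksi.
φR_n = 0.75 × 48 × 1.688 = 60.75 kips.

φR_n ≈ 60.8 kips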